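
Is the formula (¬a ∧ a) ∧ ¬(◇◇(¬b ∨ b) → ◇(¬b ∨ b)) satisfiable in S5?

Unsatisfiable

1. (¬a ∧ a) ∧ ¬(◇◇(¬b ∨ b) → ◇(¬b ∨ b)), w0
2. ¬a ∧ a, w0
3. ¬(◇◇(¬b ∨ b) → ◇(¬b ∨ b)), w0
4. ¬a, w0
5. a, w0
Accessibility: w0Rw0
Branch closes: a and ¬a both at w0.
(One branch shown.) All branches close.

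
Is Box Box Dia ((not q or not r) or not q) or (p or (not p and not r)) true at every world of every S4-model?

No, not valid

Tableau for the negation not (Box Box Dia ((not q or not r) or not q) or (p or (not p and not r))):
1. not (Box Box Dia ((not q or not r) or not q) or (p or (not p and not r))), w0
2. not Box Box Dia ((not q or not r) or not q), w0   [neg-or-rule on 1]
3. not (p or (not p and not r)), w0   [neg-or-rule on 1]
4. not p, w0   [neg-or-rule on 3]
5. not (not p and not r), w0   [neg-or-rule on 3]
6. r, w0   [neg-and-rule on 5 (branches; this branch)]
7. not Box Dia ((not q or not r) or not q), w1   [neg-Box-rule on 2: fresh world w1, w0Rw1]
8. not Dia ((not q or not r) or not q), w2   [neg-Box-rule on 7: fresh world w2, w1Rw2]
9. not ((not q or not r) or not q), w2   [neg-Dia-rule on 8 via w2Rw2]
10. not (not q or not r), w2   [neg-or-rule on 9]
11. q, w2   [neg-or-rule on 9]
12. r, w2   [neg-or-rule on 10]
Accessibility: w0Rw0, w0Rw1, w0Rw2, w1Rw1, w1Rw2, w2Rw2
The negation has an open branch (countermodel exists).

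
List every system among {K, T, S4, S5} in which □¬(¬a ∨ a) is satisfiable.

K

K-tableau for the formula:
1. □¬(¬a ∨ a), w0
Complete open branch: satisfiable in K.
T-tableau for the formula:
1. □¬(¬a ∨ a), w0
2. ¬(¬a ∨ a), w0
3. a, w0
4. ¬a, w0
Accessibility: w0Rw0
Branch closes: a and ¬a both at w0.
Every branch closes (one shown): unsatisfiable in T, hence also in S4, S5 (every S4/S5-frame is a T-frame).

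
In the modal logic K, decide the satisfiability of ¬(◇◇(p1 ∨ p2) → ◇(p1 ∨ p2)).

Satisfiable

1. ¬(◇◇(p1 ∨ p2) → ◇(p1 ∨ p2)), 0
2. ◇◇(p1 ∨ p2), 0
3. ¬◇(p1 ∨ p2), 0
4. ◇(p1 ∨ p2), 1
5. ¬(p1 ∨ p2), 1
6. ¬p1, 1
7. ¬p2, 1
8. p1 ∨ p2, 2
9. p2, 2
Accessibility: 0R1, 1R2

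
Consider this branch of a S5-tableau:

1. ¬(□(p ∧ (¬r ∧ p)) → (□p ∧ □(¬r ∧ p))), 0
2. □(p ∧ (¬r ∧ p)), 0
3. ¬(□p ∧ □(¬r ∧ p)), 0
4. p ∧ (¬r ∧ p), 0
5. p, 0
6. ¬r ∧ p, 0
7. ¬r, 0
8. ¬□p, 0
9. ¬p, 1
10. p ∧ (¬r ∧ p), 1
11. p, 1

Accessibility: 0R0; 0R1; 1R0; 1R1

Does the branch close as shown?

Yes, closed

Both p and ¬p appear at 1.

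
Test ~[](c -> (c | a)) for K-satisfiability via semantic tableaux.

1. ~[](c -> (c | a)), 0
2. ~(c -> (c | a)), 1
3. c, 1
4. ~(c | a), 1
5. ~c, 1
6. ~a, 1
Accessibility: 0R1
Branch closes: c and ~c both at 1.
Every branch closes; the branch above is one of them.

Unsatisfiable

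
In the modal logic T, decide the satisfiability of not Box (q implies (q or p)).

1. not Box (q implies (q or p)), w0
2. not (q implies (q or p)), w1
3. q, w1
4. not (q or p), w1
5. not q, w1
6. not p, w1
Accessibility: w0Rw0, w0Rw1, w1Rw1
Branch closes: q and not q both at w1.
All branches of the tableau close; one closing branch shown above.

No, unsatisfiable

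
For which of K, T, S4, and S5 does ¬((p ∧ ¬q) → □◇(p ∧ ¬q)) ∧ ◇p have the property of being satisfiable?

K, T, S4

S4-tableau for the formula:
1. ¬((p ∧ ¬q) → □◇(p ∧ ¬q)) ∧ ◇p, w0
2. ¬((p ∧ ¬q) → □◇(p ∧ ¬q)), w0
3. ◇p, w0
4. p ∧ ¬q, w0
5. ¬□◇(p ∧ ¬q), w0
6. p, w0
7. ¬q, w0
8. p, w1
9. ¬◇(p ∧ ¬q), w2
10. ¬(p ∧ ¬q), w2
11. q, w2
Accessibility: w0Rw0, w0Rw1, w0Rw2, w1Rw1, w2Rw2
Complete open branch: satisfiable in S4, hence also in K, T (this S4-model is also a K-model and a T-model).
S5-tableau for the formula:
1. ¬((p ∧ ¬q) → □◇(p ∧ ¬q)) ∧ ◇p, w0
2. ¬((p ∧ ¬q) → □◇(p ∧ ¬q)), w0
3. ◇p, w0
4. p ∧ ¬q, w0
5. ¬□◇(p ∧ ¬q), w0
6. p, w0
7. ¬q, w0
8. p, w1
9. ¬◇(p ∧ ¬q), w2
10. ¬(p ∧ ¬q), w0
11. ¬(p ∧ ¬q), w1
12. ¬(p ∧ ¬q), w2
13. q, w0
Accessibility: w0Rw0, w0Rw1, w0Rw2, w1Rw0, w1Rw1, w1Rw2, w2Rw0, w2Rw1, w2Rw2
Branch closes: q and ¬q both at w0.
Every branch closes (one shown): unsatisfiable in S5.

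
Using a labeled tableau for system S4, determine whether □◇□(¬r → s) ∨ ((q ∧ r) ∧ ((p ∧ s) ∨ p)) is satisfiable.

1. □◇□(¬r → s) ∨ ((q ∧ r) ∧ ((p ∧ s) ∨ p)), w0
2. (q ∧ r) ∧ ((p ∧ s) ∨ p), w0   [∨-rule on 1 (branches; this branch)]
3. q ∧ r, w0   [∧-rule on 2]
4. (p ∧ s) ∨ p, w0   [∧-rule on 2]
5. q, w0   [∧-rule on 3]
6. r, w0   [∧-rule on 3]
7. p, w0   [∨-rule on 4 (branches; this branch)]
Accessibility: w0Rw0

Satisfiable (open branch found)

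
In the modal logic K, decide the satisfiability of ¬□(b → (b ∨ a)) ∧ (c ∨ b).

1. ¬□(b → (b ∨ a)) ∧ (c ∨ b), u
2. ¬□(b → (b ∨ a)), u
3. c ∨ b, u
4. b, u
5. ¬(b → (b ∨ a)), v
6. b, v
7. ¬(b ∨ a), v
8. ¬b, v
9. ¬a, v
Accessibility: uRv
Branch closes: b and ¬b both at v.
All branches of the tableau close; one closing branch shown above.

No, unsatisfiable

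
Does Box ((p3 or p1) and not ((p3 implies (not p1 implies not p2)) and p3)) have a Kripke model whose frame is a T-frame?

1. Box ((p3 or p1) and not ((p3 implies (not p1 implies not p2)) and p3)), u
2. (p3 or p1) and not ((p3 implies (not p1 implies not p2)) and p3), u
3. p3 or p1, u
4. not ((p3 implies (not p1 implies not p2)) and p3), u
5. p1, u
6. not p3, u
Accessibility: uRu

Satisfiable (open branch found)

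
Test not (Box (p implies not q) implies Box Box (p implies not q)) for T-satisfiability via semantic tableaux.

Satisfiable (open branch found)

1. not (Box (p implies not q) implies Box Box (p implies not q)), 0
2. Box (p implies not q), 0   [neg-implies-rule on 1]
3. not Box Box (p implies not q), 0   [neg-implies-rule on 1]
4. p implies not q, 0   [Box-rule on 2 via 0R0]
5. not q, 0   [implies-rule on 4 (branches; this branch)]
6. not Box (p implies not q), 1   [neg-Box-rule on 3: fresh world 1, 0R1]
7. p implies not q, 1   [Box-rule on 2 via 0R1]
8. not q, 1   [implies-rule on 7 (branches; this branch)]
9. not (p implies not q), 2   [neg-Box-rule on 6: fresh world 2, 1R2]
10. p, 2   [neg-implies-rule on 9]
11. q, 2   [neg-implies-rule on 9]
Accessibility: 0R0, 0R1, 1R1, 1R2, 2R2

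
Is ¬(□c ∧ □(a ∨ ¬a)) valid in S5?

Tableau for the negation □c ∧ □(a ∨ ¬a):
1. □c ∧ □(a ∨ ¬a), u
2. □c, u   [∧-rule on 1]
3. □(a ∨ ¬a), u   [∧-rule on 1]
4. c, u   [□-rule on 2 via uRu]
5. a ∨ ¬a, u   [□-rule on 3 via uRu]
6. ¬a, u   [∨-rule on 5 (branches; this branch)]
Accessibility: uRu
The negation has an open branch (countermodel exists).

Not valid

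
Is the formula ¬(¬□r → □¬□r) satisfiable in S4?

Satisfiable

1. ¬(¬□r → □¬□r), 0
2. ¬□r, 0
3. ¬□¬□r, 0
4. ¬r, 1
5. □r, 2
6. r, 2
Accessibility: 0R0, 0R1, 0R2, 1R1, 2R2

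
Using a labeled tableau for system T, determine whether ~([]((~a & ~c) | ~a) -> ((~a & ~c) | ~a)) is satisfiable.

No, unsatisfiable

1. ~([]((~a & ~c) | ~a) -> ((~a & ~c) | ~a)), u
2. []((~a & ~c) | ~a), u   [~->-rule on 1]
3. ~((~a & ~c) | ~a), u   [~->-rule on 1]
4. ~(~a & ~c), u   [~|-rule on 3]
5. a, u   [~|-rule on 3]
6. (~a & ~c) | ~a, u   [[]-rule on 2 via uRu]
7. c, u   [~&-rule on 4 (branches; this branch)]
8. ~a & ~c, u   [|-rule on 6 (branches; this branch)]
9. ~a, u   [&-rule on 8]
10. ~c, u   [&-rule on 8]
Accessibility: uRu
Branch closes: a and ~a both at u.
(One branch shown.) All branches close.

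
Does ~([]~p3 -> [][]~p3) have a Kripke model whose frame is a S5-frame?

Unsatisfiable

1. ~([]~p3 -> [][]~p3), u
2. []~p3, u
3. ~[][]~p3, u
4. ~p3, u
5. ~[]~p3, v
6. ~p3, v
7. p3, w
8. ~p3, w
Accessibility: uRu, uRv, uRw, vRu, vRv, vRw, wRu, wRv, wRw
Branch closes: p3 and ~p3 both at w.
(One branch shown.) All branches close.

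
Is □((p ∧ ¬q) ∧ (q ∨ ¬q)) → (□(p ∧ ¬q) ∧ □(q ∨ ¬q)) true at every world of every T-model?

Yes, valid

Tableau for the negation ¬(□((p ∧ ¬q) ∧ (q ∨ ¬q)) → (□(p ∧ ¬q) ∧ □(q ∨ ¬q))):
1. ¬(□((p ∧ ¬q) ∧ (q ∨ ¬q)) → (□(p ∧ ¬q) ∧ □(q ∨ ¬q))), u
2. □((p ∧ ¬q) ∧ (q ∨ ¬q)), u
3. ¬(□(p ∧ ¬q) ∧ □(q ∨ ¬q)), u
4. (p ∧ ¬q) ∧ (q ∨ ¬q), u
5. p ∧ ¬q, u
6. q ∨ ¬q, u
7. p, u
8. ¬q, u
9. ¬□(p ∧ ¬q), u
10. ¬(p ∧ ¬q), v
11. (p ∧ ¬q) ∧ (q ∨ ¬q), v
12. p ∧ ¬q, v
13. q ∨ ¬q, v
14. p, v
15. ¬q, v
16. q, v
Accessibility: uRu, uRv, vRv
Branch closes: q and ¬q both at v.
Every branch of the negation's tableau closes; the branch above is one of them.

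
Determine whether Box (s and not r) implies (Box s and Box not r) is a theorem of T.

Valid

Tableau for the negation not (Box (s and not r) implies (Box s and Box not r)):
1. not (Box (s and not r) implies (Box s and Box not r)), 0
2. Box (s and not r), 0   [neg-implies-rule on 1]
3. not (Box s and Box not r), 0   [neg-implies-rule on 1]
4. s and not r, 0   [Box-rule on 2 via 0R0]
5. s, 0   [and-rule on 4]
6. not r, 0   [and-rule on 4]
7. not Box not r, 0   [neg-and-rule on 3 (branches; this branch)]
8. r, 1   [neg-Box-rule on 7: fresh world 1, 0R1]
9. s and not r, 1   [Box-rule on 2 via 0R1]
10. s, 1   [and-rule on 9]
11. not r, 1   [and-rule on 9]
Accessibility: 0R0, 0R1, 1R1
Branch closes: r and not r both at 1.
All branches of the negation close; one closing branch shown above.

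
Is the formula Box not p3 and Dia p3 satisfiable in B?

1. Box not p3 and Dia p3, u
2. Box not p3, u   [and-rule on 1]
3. Dia p3, u   [and-rule on 1]
4. not p3, u   [Box-rule on 2 via uRu]
5. p3, v   [Dia-rule on 3: fresh world v, uRv]
6. not p3, v   [Box-rule on 2 via uRv]
Accessibility: uRu, uRv, vRu, vRv
Branch closes: p3 and not p3 both at v.
All branches of the tableau close; one closing branch shown above.

Unsatisfiable (every branch closes)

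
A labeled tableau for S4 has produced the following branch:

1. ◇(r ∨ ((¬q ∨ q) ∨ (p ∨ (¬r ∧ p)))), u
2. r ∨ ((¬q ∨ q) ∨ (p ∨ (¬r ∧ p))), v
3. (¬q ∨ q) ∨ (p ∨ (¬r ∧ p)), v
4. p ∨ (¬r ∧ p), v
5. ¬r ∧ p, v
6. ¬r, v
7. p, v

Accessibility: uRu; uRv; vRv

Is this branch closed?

Open

There is no literal clash: for every atom and world, at most one sign appears.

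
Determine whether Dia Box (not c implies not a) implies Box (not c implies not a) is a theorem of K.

No, not valid

Tableau for the negation not (Dia Box (not c implies not a) implies Box (not c implies not a)):
1. not (Dia Box (not c implies not a) implies Box (not c implies not a)), w0
2. Dia Box (not c implies not a), w0
3. not Box (not c implies not a), w0
4. Box (not c implies not a), w1
5. not (not c implies not a), w2
6. not c, w2
7. a, w2
Accessibility: w0Rw1, w0Rw2
The negation has an open branch (countermodel exists).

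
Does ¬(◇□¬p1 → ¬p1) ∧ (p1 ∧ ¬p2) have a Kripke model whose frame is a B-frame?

1. ¬(◇□¬p1 → ¬p1) ∧ (p1 ∧ ¬p2), 0
2. ¬(◇□¬p1 → ¬p1), 0   [∧-rule on 1]
3. p1 ∧ ¬p2, 0   [∧-rule on 1]
4. ◇□¬p1, 0   [¬→-rule on 2]
5. p1, 0   [¬→-rule on 2]
6. ¬p2, 0   [∧-rule on 3]
7. □¬p1, 1   [◇-rule on 4: fresh world 1, 0R1]
8. ¬p1, 0   [□-rule on 7 via 1R0]
Accessibility: 0R0, 0R1, 1R0, 1R1
Branch closes: p1 and ¬p1 both at 0.
All branches of the tableau close; one closing branch shown above.

Unsatisfiable (every branch closes)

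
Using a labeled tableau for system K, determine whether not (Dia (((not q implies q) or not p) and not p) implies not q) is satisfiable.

Yes, satisfiable

1. not (Dia (((not q implies q) or not p) and not p) implies not q), w0
2. Dia (((not q implies q) or not p) and not p), w0   [neg-implies-rule on 1]
3. q, w0   [neg-implies-rule on 1]
4. ((not q implies q) or not p) and not p, w1   [Dia-rule on 2: fresh world w1, w0Rw1]
5. (not q implies q) or not p, w1   [and-rule on 4]
6. not p, w1   [and-rule on 4]
Accessibility: w0Rw1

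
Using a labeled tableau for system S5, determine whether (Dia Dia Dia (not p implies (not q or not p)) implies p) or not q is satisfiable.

1. (Dia Dia Dia (not p implies (not q or not p)) implies p) or not q, w0
2. not q, w0   [or-rule on 1 (branches; this branch)]
Accessibility: w0Rw0

Satisfiable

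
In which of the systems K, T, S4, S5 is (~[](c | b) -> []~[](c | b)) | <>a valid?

S5-tableau for the negation ~((~[](c | b) -> []~[](c | b)) | <>a):
1. ~((~[](c | b) -> []~[](c | b)) | <>a), w0
2. ~(~[](c | b) -> []~[](c | b)), w0   [~|-rule on 1]
3. ~<>a, w0   [~|-rule on 1]
4. ~[](c | b), w0   [~->-rule on 2]
5. ~[]~[](c | b), w0   [~->-rule on 2]
6. ~a, w0   [~<>-rule on 3 via w0Rw0]
7. ~(c | b), w1   [~[]-rule on 4: fresh world w1, w0Rw1]
8. ~c, w1   [~|-rule on 7]
9. ~b, w1   [~|-rule on 7]
10. ~a, w1   [~<>-rule on 3 via w0Rw1]
11. [](c | b), w2   [~[]-rule on 5: fresh world w2, w0Rw2]
12. ~a, w2   [~<>-rule on 3 via w0Rw2]
13. c | b, w0   [[]-rule on 11 via w2Rw0]
14. c | b, w1   [[]-rule on 11 via w2Rw1]
15. c | b, w2   [[]-rule on 11 via w2Rw2]
16. b, w0   [|-rule on 13 (branches; this branch)]
17. b, w1   [|-rule on 14 (branches; this branch)]
Accessibility: w0Rw0, w0Rw1, w0Rw2, w1Rw0, w1Rw1, w1Rw2, w2Rw0, w2Rw1, w2Rw2
Branch closes: b and ~b both at w1.
Every branch closes (one shown): valid in S5.
S4-tableau for the negation ~((~[](c | b) -> []~[](c | b)) | <>a):
1. ~((~[](c | b) -> []~[](c | b)) | <>a), w0
2. ~(~[](c | b) -> []~[](c | b)), w0   [~|-rule on 1]
3. ~<>a, w0   [~|-rule on 1]
4. ~[](c | b), w0   [~->-rule on 2]
5. ~[]~[](c | b), w0   [~->-rule on 2]
6. ~a, w0   [~<>-rule on 3 via w0Rw0]
7. ~(c | b), w1   [~[]-rule on 4: fresh world w1, w0Rw1]
8. ~c, w1   [~|-rule on 7]
9. ~b, w1   [~|-rule on 7]
10. ~a, w1   [~<>-rule on 3 via w0Rw1]
11. [](c | b), w2   [~[]-rule on 5: fresh world w2, w0Rw2]
12. ~a, w2   [~<>-rule on 3 via w0Rw2]
13. c | b, w2   [[]-rule on 11 via w2Rw2]
14. b, w2   [|-rule on 13 (branches; this branch)]
Accessibility: w0Rw0, w0Rw1, w0Rw2, w1Rw1, w2Rw2
Complete open branch: countermodel on an S4-frame, so not valid in S4, nor in K, T (the same frame is also a K-frame and a T-frame).

S5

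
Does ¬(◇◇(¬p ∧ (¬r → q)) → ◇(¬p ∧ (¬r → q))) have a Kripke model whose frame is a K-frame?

Satisfiable (open branch found)

1. ¬(◇◇(¬p ∧ (¬r → q)) → ◇(¬p ∧ (¬r → q))), w0
2. ◇◇(¬p ∧ (¬r → q)), w0
3. ¬◇(¬p ∧ (¬r → q)), w0
4. ◇(¬p ∧ (¬r → q)), w1
5. ¬(¬p ∧ (¬r → q)), w1
6. ¬(¬r → q), w1
7. ¬r, w1
8. ¬q, w1
9. ¬p ∧ (¬r → q), w2
10. ¬p, w2
11. ¬r → q, w2
12. q, w2
Accessibility: w0Rw1, w1Rw2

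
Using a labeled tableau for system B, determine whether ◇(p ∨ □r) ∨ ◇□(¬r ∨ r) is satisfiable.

1. ◇(p ∨ □r) ∨ ◇□(¬r ∨ r), u
2. ◇□(¬r ∨ r), u   [∨-rule on 1 (branches; this branch)]
3. □(¬r ∨ r), v   [◇-rule on 2: fresh world v, uRv]
4. ¬r ∨ r, u   [□-rule on 3 via vRu]
5. ¬r ∨ r, v   [□-rule on 3 via vRv]
6. r, u   [∨-rule on 4 (branches; this branch)]
7. r, v   [∨-rule on 5 (branches; this branch)]
Accessibility: uRu, uRv, vRu, vRv

Satisfiable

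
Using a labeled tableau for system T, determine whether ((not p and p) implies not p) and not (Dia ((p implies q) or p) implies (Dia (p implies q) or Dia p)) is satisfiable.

1. ((not p and p) implies not p) and not (Dia ((p implies q) or p) implies (Dia (p implies q) or Dia p)), w0
2. (not p and p) implies not p, w0
3. not (Dia ((p implies q) or p) implies (Dia (p implies q) or Dia p)), w0
4. Dia ((p implies q) or p), w0
5. not (Dia (p implies q) or Dia p), w0
6. not Dia (p implies q), w0
7. not Dia p, w0
8. not (p implies q), w0
9. p, w0
10. not q, w0
11. not p, w0
Accessibility: w0Rw0
Branch closes: p and not p both at w0.
Every branch closes; the branch above is one of them.

Unsatisfiable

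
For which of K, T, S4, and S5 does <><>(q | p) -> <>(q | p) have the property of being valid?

S4-tableau for the negation ~(<><>(q | p) -> <>(q | p)):
1. ~(<><>(q | p) -> <>(q | p)), u
2. <><>(q | p), u
3. ~<>(q | p), u
4. ~(q | p), u
5. ~q, u
6. ~p, u
7. <>(q | p), v
8. ~(q | p), v
9. ~q, v
10. ~p, v
11. q | p, w
12. ~(q | p), w
13. ~q, w
14. ~p, w
15. p, w
Accessibility: uRu, uRv, uRw, vRv, vRw, wRw
Branch closes: p and ~p both at w.
Every branch closes (one shown): valid in S4, hence also in S5 (every theorem of S4 is a theorem of S5).
T-tableau for the negation ~(<><>(q | p) -> <>(q | p)):
1. ~(<><>(q | p) -> <>(q | p)), u
2. <><>(q | p), u
3. ~<>(q | p), u
4. ~(q | p), u
5. ~q, u
6. ~p, u
7. <>(q | p), v
8. ~(q | p), v
9. ~q, v
10. ~p, v
11. q | p, w
12. p, w
Accessibility: uRu, uRv, vRv, vRw, wRw
Complete open branch: countermodel on a T-frame, so not valid in T, nor in K (the same frame is also a K-frame).

S4, S5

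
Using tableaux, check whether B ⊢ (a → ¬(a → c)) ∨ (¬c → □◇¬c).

Tableau for the negation ¬((a → ¬(a → c)) ∨ (¬c → □◇¬c)):
1. ¬((a → ¬(a → c)) ∨ (¬c → □◇¬c)), u
2. ¬(a → ¬(a → c)), u
3. ¬(¬c → □◇¬c), u
4. a, u
5. a → c, u
6. ¬c, u
7. ¬□◇¬c, u
8. c, u
Accessibility: uRu
Branch closes: c and ¬c both at u.
Every branch of the negation's tableau closes; the branch above is one of them.

Yes, valid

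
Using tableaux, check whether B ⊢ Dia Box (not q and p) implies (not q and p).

Tableau for the negation not (Dia Box (not q and p) implies (not q and p)):
1. not (Dia Box (not q and p) implies (not q and p)), 0
2. Dia Box (not q and p), 0
3. not (not q and p), 0
4. not p, 0
5. Box (not q and p), 1
6. not q and p, 0
7. not q, 0
8. p, 0
Accessibility: 0R0, 0R1, 1R0, 1R1
Branch closes: p and not p both at 0.
All branches of the negation close; one closing branch shown above.

Valid in B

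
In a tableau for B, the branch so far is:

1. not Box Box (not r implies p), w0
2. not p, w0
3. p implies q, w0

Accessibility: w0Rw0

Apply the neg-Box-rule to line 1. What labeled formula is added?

a fresh world w1 with w0Rw1, and not Box (not r implies p) at w1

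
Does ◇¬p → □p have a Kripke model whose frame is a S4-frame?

1. ◇¬p → □p, w0
2. □p, w0
3. p, w0
Accessibility: w0Rw0

Satisfiable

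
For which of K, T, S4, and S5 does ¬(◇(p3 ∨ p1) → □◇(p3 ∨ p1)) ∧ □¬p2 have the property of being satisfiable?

S5-tableau for the formula:
1. ¬(◇(p3 ∨ p1) → □◇(p3 ∨ p1)) ∧ □¬p2, 0
2. ¬(◇(p3 ∨ p1) → □◇(p3 ∨ p1)), 0   [∧-rule on 1]
3. □¬p2, 0   [∧-rule on 1]
4. ◇(p3 ∨ p1), 0   [¬→-rule on 2]
5. ¬□◇(p3 ∨ p1), 0   [¬→-rule on 2]
6. ¬p2, 0   [□-rule on 3 via 0R0]
7. p3 ∨ p1, 1   [◇-rule on 4: fresh world 1, 0R1]
8. ¬p2, 1   [□-rule on 3 via 0R1]
9. p1, 1   [∨-rule on 7 (branches; this branch)]
10. ¬◇(p3 ∨ p1), 2   [¬□-rule on 5: fresh world 2, 0R2]
11. ¬p2, 2   [□-rule on 3 via 0R2]
12. ¬(p3 ∨ p1), 0   [¬◇-rule on 10 via 2R0]
13. ¬p3, 0   [¬∨-rule on 12]
14. ¬p1, 0   [¬∨-rule on 12]
15. ¬(p3 ∨ p1), 1   [¬◇-rule on 10 via 2R1]
16. ¬p3, 1   [¬∨-rule on 15]
17. ¬p1, 1   [¬∨-rule on 15]
Accessibility: 0R0, 0R1, 0R2, 1R0, 1R1, 1R2, 2R0, 2R1, 2R2
Branch closes: p1 and ¬p1 both at 1.
Every branch closes (one shown): unsatisfiable in S5.
S4-tableau for the formula:
1. ¬(◇(p3 ∨ p1) → □◇(p3 ∨ p1)) ∧ □¬p2, 0
2. ¬(◇(p3 ∨ p1) → □◇(p3 ∨ p1)), 0   [∧-rule on 1]
3. □¬p2, 0   [∧-rule on 1]
4. ◇(p3 ∨ p1), 0   [¬→-rule on 2]
5. ¬□◇(p3 ∨ p1), 0   [¬→-rule on 2]
6. ¬p2, 0   [□-rule on 3 via 0R0]
7. p3 ∨ p1, 1   [◇-rule on 4: fresh world 1, 0R1]
8. ¬p2, 1   [□-rule on 3 via 0R1]
9. p1, 1   [∨-rule on 7 (branches; this branch)]
10. ¬◇(p3 ∨ p1), 2   [¬□-rule on 5: fresh world 2, 0R2]
11. ¬p2, 2   [□-rule on 3 via 0R2]
12. ¬(p3 ∨ p1), 2   [¬◇-rule on 10 via 2R2]
13. ¬p3, 2   [¬∨-rule on 12]
14. ¬p1, 2   [¬∨-rule on 12]
Accessibility: 0R0, 0R1, 0R2, 1R1, 2R2
Complete open branch: satisfiable in S4, hence also in K, T (this S4-model is also a K-model and a T-model).

K, T, S4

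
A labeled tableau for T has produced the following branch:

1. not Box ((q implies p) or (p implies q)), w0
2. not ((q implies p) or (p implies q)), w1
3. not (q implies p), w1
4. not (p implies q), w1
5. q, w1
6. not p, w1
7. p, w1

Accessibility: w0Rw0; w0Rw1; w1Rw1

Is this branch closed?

Yes, closed

Both p and not p appear at w1.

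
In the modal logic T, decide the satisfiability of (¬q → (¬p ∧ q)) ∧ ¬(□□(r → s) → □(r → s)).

Unsatisfiable (every branch closes)

1. (¬q → (¬p ∧ q)) ∧ ¬(□□(r → s) → □(r → s)), 0
2. ¬q → (¬p ∧ q), 0   [∧-rule on 1]
3. ¬(□□(r → s) → □(r → s)), 0   [∧-rule on 1]
4. □□(r → s), 0   [¬→-rule on 3]
5. ¬□(r → s), 0   [¬→-rule on 3]
6. □(r → s), 0   [□-rule on 4 via 0R0]
7. r → s, 0   [□-rule on 6 via 0R0]
8. ¬p ∧ q, 0   [→-rule on 2 (branches; this branch)]
9. ¬p, 0   [∧-rule on 8]
10. q, 0   [∧-rule on 8]
11. s, 0   [→-rule on 7 (branches; this branch)]
12. ¬(r → s), 1   [¬□-rule on 5: fresh world 1, 0R1]
13. r, 1   [¬→-rule on 12]
14. ¬s, 1   [¬→-rule on 12]
15. □(r → s), 1   [□-rule on 4 via 0R1]
16. r → s, 1   [□-rule on 6 via 0R1]
17. s, 1   [→-rule on 16 (branches; this branch)]
Accessibility: 0R0, 0R1, 1R1
Branch closes: s and ¬s both at 1.
All branches of the tableau close; one closing branch shown above.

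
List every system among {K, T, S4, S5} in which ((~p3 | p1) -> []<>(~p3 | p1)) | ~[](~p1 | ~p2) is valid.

S5

S5-tableau for the negation ~(((~p3 | p1) -> []<>(~p3 | p1)) | ~[](~p1 | ~p2)):
1. ~(((~p3 | p1) -> []<>(~p3 | p1)) | ~[](~p1 | ~p2)), 0
2. ~((~p3 | p1) -> []<>(~p3 | p1)), 0
3. [](~p1 | ~p2), 0
4. ~p3 | p1, 0
5. ~[]<>(~p3 | p1), 0
6. ~p1 | ~p2, 0
7. p1, 0
8. ~p2, 0
9. ~<>(~p3 | p1), 1
10. ~p1 | ~p2, 1
11. ~(~p3 | p1), 0
12. p3, 0
13. ~p1, 0
Accessibility: 0R0, 0R1, 1R0, 1R1
Branch closes: p1 and ~p1 both at 0.
Every branch closes (one shown): valid in S5.
S4-tableau for the negation ~(((~p3 | p1) -> []<>(~p3 | p1)) | ~[](~p1 | ~p2)):
1. ~(((~p3 | p1) -> []<>(~p3 | p1)) | ~[](~p1 | ~p2)), 0
2. ~((~p3 | p1) -> []<>(~p3 | p1)), 0
3. [](~p1 | ~p2), 0
4. ~p3 | p1, 0
5. ~[]<>(~p3 | p1), 0
6. ~p1 | ~p2, 0
7. p1, 0
8. ~p2, 0
9. ~<>(~p3 | p1), 1
10. ~p1 | ~p2, 1
11. ~(~p3 | p1), 1
12. p3, 1
13. ~p1, 1
14. ~p2, 1
Accessibility: 0R0, 0R1, 1R1
Complete open branch: countermodel on an S4-frame, so not valid in S4, nor in K, T (the same frame is also a K-frame and a T-frame).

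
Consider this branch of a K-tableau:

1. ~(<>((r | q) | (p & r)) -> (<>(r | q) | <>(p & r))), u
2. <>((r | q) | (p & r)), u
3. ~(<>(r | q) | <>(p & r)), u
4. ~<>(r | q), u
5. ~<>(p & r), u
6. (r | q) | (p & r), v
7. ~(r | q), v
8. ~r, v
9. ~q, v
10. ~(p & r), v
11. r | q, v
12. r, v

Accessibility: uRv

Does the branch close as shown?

Closed

Both r and ~r appear at v.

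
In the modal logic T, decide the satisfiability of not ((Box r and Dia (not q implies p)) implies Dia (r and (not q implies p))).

1. not ((Box r and Dia (not q implies p)) implies Dia (r and (not q implies p))), w0
2. Box r and Dia (not q implies p), w0
3. not Dia (r and (not q implies p)), w0
4. Box r, w0
5. Dia (not q implies p), w0
6. not (r and (not q implies p)), w0
7. r, w0
8. not (not q implies p), w0
9. not q, w0
10. not p, w0
11. not q implies p, w1
12. not (r and (not q implies p)), w1
13. r, w1
14. p, w1
15. not (not q implies p), w1
16. not q, w1
17. not p, w1
Accessibility: w0Rw0, w0Rw1, w1Rw1
Branch closes: p and not p both at w1.
Every branch closes; the branch above is one of them.

No, unsatisfiable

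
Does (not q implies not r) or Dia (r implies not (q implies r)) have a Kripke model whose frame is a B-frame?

1. (not q implies not r) or Dia (r implies not (q implies r)), u
2. Dia (r implies not (q implies r)), u
3. r implies not (q implies r), v
4. not (q implies r), v
5. q, v
6. not r, v
Accessibility: uRu, uRv, vRu, vRv

Yes, satisfiable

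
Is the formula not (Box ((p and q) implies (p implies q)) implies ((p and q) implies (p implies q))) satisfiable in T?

1. not (Box ((p and q) implies (p implies q)) implies ((p and q) implies (p implies q))), 0
2. Box ((p and q) implies (p implies q)), 0   [neg-implies-rule on 1]
3. not ((p and q) implies (p implies q)), 0   [neg-implies-rule on 1]
4. p and q, 0   [neg-implies-rule on 3]
5. not (p implies q), 0   [neg-implies-rule on 3]
6. p, 0   [and-rule on 4]
7. q, 0   [and-rule on 4]
8. not q, 0   [neg-implies-rule on 5]
Accessibility: 0R0
Branch closes: q and not q both at 0.
(One branch shown.) All branches close.

Unsatisfiable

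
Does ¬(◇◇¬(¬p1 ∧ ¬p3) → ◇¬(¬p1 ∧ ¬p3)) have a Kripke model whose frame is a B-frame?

1. ¬(◇◇¬(¬p1 ∧ ¬p3) → ◇¬(¬p1 ∧ ¬p3)), w0
2. ◇◇¬(¬p1 ∧ ¬p3), w0
3. ¬◇¬(¬p1 ∧ ¬p3), w0
4. ¬p1 ∧ ¬p3, w0
5. ¬p1, w0
6. ¬p3, w0
7. ◇¬(¬p1 ∧ ¬p3), w1
8. ¬p1 ∧ ¬p3, w1
9. ¬p1, w1
10. ¬p3, w1
11. ¬(¬p1 ∧ ¬p3), w2
12. p3, w2
Accessibility: w0Rw0, w0Rw1, w1Rw0, w1Rw1, w1Rw2, w2Rw1, w2Rw2

Yes, satisfiable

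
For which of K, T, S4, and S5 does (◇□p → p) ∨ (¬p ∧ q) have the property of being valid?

S5

S4-tableau for the negation ¬((◇□p → p) ∨ (¬p ∧ q)):
1. ¬((◇□p → p) ∨ (¬p ∧ q)), 0
2. ¬(◇□p → p), 0   [¬∨-rule on 1]
3. ¬(¬p ∧ q), 0   [¬∨-rule on 1]
4. ◇□p, 0   [¬→-rule on 2]
5. ¬p, 0   [¬→-rule on 2]
6. ¬q, 0   [¬∧-rule on 3 (branches; this branch)]
7. □p, 1   [◇-rule on 4: fresh world 1, 0R1]
8. p, 1   [□-rule on 7 via 1R1]
Accessibility: 0R0, 0R1, 1R1
Complete open branch: countermodel on an S4-frame, so not valid in S4, nor in K, T (the same frame is also a K-frame and a T-frame).
S5-tableau for the negation ¬((◇□p → p) ∨ (¬p ∧ q)):
1. ¬((◇□p → p) ∨ (¬p ∧ q)), 0
2. ¬(◇□p → p), 0   [¬∨-rule on 1]
3. ¬(¬p ∧ q), 0   [¬∨-rule on 1]
4. ◇□p, 0   [¬→-rule on 2]
5. ¬p, 0   [¬→-rule on 2]
6. ¬q, 0   [¬∧-rule on 3 (branches; this branch)]
7. □p, 1   [◇-rule on 4: fresh world 1, 0R1]
8. p, 0   [□-rule on 7 via 1R0]
Accessibility: 0R0, 0R1, 1R0, 1R1
Branch closes: p and ¬p both at 0.
Every branch closes (one shown): valid in S5.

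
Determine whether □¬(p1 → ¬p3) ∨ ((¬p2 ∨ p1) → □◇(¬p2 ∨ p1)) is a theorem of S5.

Tableau for the negation ¬(□¬(p1 → ¬p3) ∨ ((¬p2 ∨ p1) → □◇(¬p2 ∨ p1))):
1. ¬(□¬(p1 → ¬p3) ∨ ((¬p2 ∨ p1) → □◇(¬p2 ∨ p1))), w0
2. ¬□¬(p1 → ¬p3), w0
3. ¬((¬p2 ∨ p1) → □◇(¬p2 ∨ p1)), w0
4. ¬p2 ∨ p1, w0
5. ¬□◇(¬p2 ∨ p1), w0
6. p1, w0
7. p1 → ¬p3, w1
8. ¬p3, w1
9. ¬◇(¬p2 ∨ p1), w2
10. ¬(¬p2 ∨ p1), w0
11. p2, w0
12. ¬p1, w0
Accessibility: w0Rw0, w0Rw1, w0Rw2, w1Rw0, w1Rw1, w1Rw2, w2Rw0, w2Rw1, w2Rw2
Branch closes: p1 and ¬p1 both at w0.
Every branch of the negation's tableau closes; the branch above is one of them.

Valid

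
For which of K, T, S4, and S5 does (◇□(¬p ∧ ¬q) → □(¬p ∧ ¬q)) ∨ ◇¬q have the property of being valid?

K-tableau for the negation ¬((◇□(¬p ∧ ¬q) → □(¬p ∧ ¬q)) ∨ ◇¬q):
1. ¬((◇□(¬p ∧ ¬q) → □(¬p ∧ ¬q)) ∨ ◇¬q), w0
2. ¬(◇□(¬p ∧ ¬q) → □(¬p ∧ ¬q)), w0
3. ¬◇¬q, w0
4. ◇□(¬p ∧ ¬q), w0
5. ¬□(¬p ∧ ¬q), w0
6. □(¬p ∧ ¬q), w1
7. q, w1
8. ¬(¬p ∧ ¬q), w2
9. q, w2
Accessibility: w0Rw1, w0Rw2
Complete open branch: countermodel on a K-frame, so not valid in K.
T-tableau for the negation ¬((◇□(¬p ∧ ¬q) → □(¬p ∧ ¬q)) ∨ ◇¬q):
1. ¬((◇□(¬p ∧ ¬q) → □(¬p ∧ ¬q)) ∨ ◇¬q), w0
2. ¬(◇□(¬p ∧ ¬q) → □(¬p ∧ ¬q)), w0
3. ¬◇¬q, w0
4. ◇□(¬p ∧ ¬q), w0
5. ¬□(¬p ∧ ¬q), w0
6. q, w0
7. □(¬p ∧ ¬q), w1
8. q, w1
9. ¬p ∧ ¬q, w1
10. ¬p, w1
11. ¬q, w1
Accessibility: w0Rw0, w0Rw1, w1Rw1
Branch closes: q and ¬q both at w1.
Every branch closes (one shown): valid in T, hence also in S4, S5 (every theorem of T is a theorem of S4 and S5).

T, S4, S5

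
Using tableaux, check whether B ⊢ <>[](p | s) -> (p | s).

Valid

Tableau for the negation ~(<>[](p | s) -> (p | s)):
1. ~(<>[](p | s) -> (p | s)), u
2. <>[](p | s), u
3. ~(p | s), u
4. ~p, u
5. ~s, u
6. [](p | s), v
7. p | s, u
8. p | s, v
9. s, u
Accessibility: uRu, uRv, vRu, vRv
Branch closes: s and ~s both at u.
Every branch of the negation's tableau closes; the branch above is one of them.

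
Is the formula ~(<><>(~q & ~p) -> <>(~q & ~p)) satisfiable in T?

Yes, satisfiable

1. ~(<><>(~q & ~p) -> <>(~q & ~p)), 0
2. <><>(~q & ~p), 0
3. ~<>(~q & ~p), 0
4. ~(~q & ~p), 0
5. p, 0
6. <>(~q & ~p), 1
7. ~(~q & ~p), 1
8. p, 1
9. ~q & ~p, 2
10. ~q, 2
11. ~p, 2
Accessibility: 0R0, 0R1, 1R1, 1R2, 2R2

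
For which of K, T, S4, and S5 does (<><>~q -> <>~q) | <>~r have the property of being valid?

S4, S5

S4-tableau for the negation ~((<><>~q -> <>~q) | <>~r):
1. ~((<><>~q -> <>~q) | <>~r), w0
2. ~(<><>~q -> <>~q), w0   [~|-rule on 1]
3. ~<>~r, w0   [~|-rule on 1]
4. <><>~q, w0   [~->-rule on 2]
5. ~<>~q, w0   [~->-rule on 2]
6. r, w0   [~<>-rule on 3 via w0Rw0]
7. q, w0   [~<>-rule on 5 via w0Rw0]
8. <>~q, w1   [<>-rule on 4: fresh world w1, w0Rw1]
9. r, w1   [~<>-rule on 3 via w0Rw1]
10. q, w1   [~<>-rule on 5 via w0Rw1]
11. ~q, w2   [<>-rule on 8: fresh world w2, w1Rw2]
12. r, w2   [~<>-rule on 3 via w0Rw2]
13. q, w2   [~<>-rule on 5 via w0Rw2]
Accessibility: w0Rw0, w0Rw1, w0Rw2, w1Rw1, w1Rw2, w2Rw2
Branch closes: q and ~q both at w2.
Every branch closes (one shown): valid in S4, hence also in S5 (every theorem of S4 is a theorem of S5).
T-tableau for the negation ~((<><>~q -> <>~q) | <>~r):
1. ~((<><>~q -> <>~q) | <>~r), w0
2. ~(<><>~q -> <>~q), w0   [~|-rule on 1]
3. ~<>~r, w0   [~|-rule on 1]
4. <><>~q, w0   [~->-rule on 2]
5. ~<>~q, w0   [~->-rule on 2]
6. r, w0   [~<>-rule on 3 via w0Rw0]
7. q, w0   [~<>-rule on 5 via w0Rw0]
8. <>~q, w1   [<>-rule on 4: fresh world w1, w0Rw1]
9. r, w1   [~<>-rule on 3 via w0Rw1]
10. q, w1   [~<>-rule on 5 via w0Rw1]
11. ~q, w2   [<>-rule on 8: fresh world w2, w1Rw2]
Accessibility: w0Rw0, w0Rw1, w1Rw1, w1Rw2, w2Rw2
Complete open branch: countermodel on a T-frame, so not valid in T, nor in K (the same frame is also a K-frame).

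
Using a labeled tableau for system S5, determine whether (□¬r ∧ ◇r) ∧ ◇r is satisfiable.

1. (□¬r ∧ ◇r) ∧ ◇r, 0
2. □¬r ∧ ◇r, 0
3. ◇r, 0
4. □¬r, 0
5. ¬r, 0
6. r, 1
7. ¬r, 1
Accessibility: 0R0, 0R1, 1R0, 1R1
Branch closes: r and ¬r both at 1.
All branches of the tableau close; one closing branch shown above.

No, unsatisfiable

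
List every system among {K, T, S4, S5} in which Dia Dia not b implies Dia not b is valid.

S4, S5

S4-tableau for the negation not (Dia Dia not b implies Dia not b):
1. not (Dia Dia not b implies Dia not b), w0
2. Dia Dia not b, w0   [neg-implies-rule on 1]
3. not Dia not b, w0   [neg-implies-rule on 1]
4. b, w0   [neg-Dia-rule on 3 via w0Rw0]
5. Dia not b, w1   [Dia-rule on 2: fresh world w1, w0Rw1]
6. b, w1   [neg-Dia-rule on 3 via w0Rw1]
7. not b, w2   [Dia-rule on 5: fresh world w2, w1Rw2]
8. b, w2   [neg-Dia-rule on 3 via w0Rw2]
Accessibility: w0Rw0, w0Rw1, w0Rw2, w1Rw1, w1Rw2, w2Rw2
Branch closes: b and not b both at w2.
Every branch closes (one shown): valid in S4, hence also in S5 (every theorem of S4 is a theorem of S5).
T-tableau for the negation not (Dia Dia not b implies Dia not b):
1. not (Dia Dia not b implies Dia not b), w0
2. Dia Dia not b, w0   [neg-implies-rule on 1]
3. not Dia not b, w0   [neg-implies-rule on 1]
4. b, w0   [neg-Dia-rule on 3 via w0Rw0]
5. Dia not b, w1   [Dia-rule on 2: fresh world w1, w0Rw1]
6. b, w1   [neg-Dia-rule on 3 via w0Rw1]
7. not b, w2   [Dia-rule on 5: fresh world w2, w1Rw2]
Accessibility: w0Rw0, w0Rw1, w1Rw1, w1Rw2, w2Rw2
Complete open branch: countermodel on a T-frame, so not valid in T, nor in K (the same frame is also a K-frame).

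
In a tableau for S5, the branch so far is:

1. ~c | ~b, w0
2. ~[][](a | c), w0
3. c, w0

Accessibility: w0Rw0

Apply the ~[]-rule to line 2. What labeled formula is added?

a fresh world w1 with w0Rw1, and ~[](a | c) at w1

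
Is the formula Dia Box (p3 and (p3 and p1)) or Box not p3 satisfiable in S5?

1. Dia Box (p3 and (p3 and p1)) or Box not p3, w0
2. Box not p3, w0
3. not p3, w0
Accessibility: w0Rw0

Yes, satisfiable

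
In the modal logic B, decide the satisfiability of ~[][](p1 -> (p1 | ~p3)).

1. ~[][](p1 -> (p1 | ~p3)), u
2. ~[](p1 -> (p1 | ~p3)), v
3. ~(p1 -> (p1 | ~p3)), w
4. p1, w
5. ~(p1 | ~p3), w
6. ~p1, w
7. p3, w
Accessibility: uRu, uRv, vRu, vRv, vRw, wRv, wRw
Branch closes: p1 and ~p1 both at w.
All branches of the tableau close; one closing branch shown above.

No, unsatisfiable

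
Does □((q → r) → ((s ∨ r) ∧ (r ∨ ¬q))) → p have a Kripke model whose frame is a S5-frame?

1. □((q → r) → ((s ∨ r) ∧ (r ∨ ¬q))) → p, w0
2. p, w0
Accessibility: w0Rw0

Satisfiable (open branch found)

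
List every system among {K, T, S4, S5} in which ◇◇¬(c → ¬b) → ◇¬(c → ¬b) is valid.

S4, S5

T-tableau for the negation ¬(◇◇¬(c → ¬b) → ◇¬(c → ¬b)):
1. ¬(◇◇¬(c → ¬b) → ◇¬(c → ¬b)), u
2. ◇◇¬(c → ¬b), u
3. ¬◇¬(c → ¬b), u
4. c → ¬b, u
5. ¬b, u
6. ◇¬(c → ¬b), v
7. c → ¬b, v
8. ¬b, v
9. ¬(c → ¬b), w
10. c, w
11. b, w
Accessibility: uRu, uRv, vRv, vRw, wRw
Complete open branch: countermodel on a T-frame, so not valid in T, nor in K (the same frame is also a K-frame).
S4-tableau for the negation ¬(◇◇¬(c → ¬b) → ◇¬(c → ¬b)):
1. ¬(◇◇¬(c → ¬b) → ◇¬(c → ¬b)), u
2. ◇◇¬(c → ¬b), u
3. ¬◇¬(c → ¬b), u
4. c → ¬b, u
5. ¬b, u
6. ◇¬(c → ¬b), v
7. c → ¬b, v
8. ¬b, v
9. ¬(c → ¬b), w
10. c, w
11. b, w
12. c → ¬b, w
13. ¬b, w
Accessibility: uRu, uRv, uRw, vRv, vRw, wRw
Branch closes: b and ¬b both at w.
Every branch closes (one shown): valid in S4, hence also in S5 (every theorem of S4 is a theorem of S5).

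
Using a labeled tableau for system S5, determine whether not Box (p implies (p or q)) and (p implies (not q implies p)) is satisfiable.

Unsatisfiable (every branch closes)

1. not Box (p implies (p or q)) and (p implies (not q implies p)), w0
2. not Box (p implies (p or q)), w0
3. p implies (not q implies p), w0
4. not q implies p, w0
5. p, w0
6. not (p implies (p or q)), w1
7. p, w1
8. not (p or q), w1
9. not p, w1
10. not q, w1
Accessibility: w0Rw0, w0Rw1, w1Rw0, w1Rw1
Branch closes: p and not p both at w1.
All branches of the tableau close; one closing branch shown above.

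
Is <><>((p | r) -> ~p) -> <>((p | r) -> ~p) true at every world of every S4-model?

Valid

Tableau for the negation ~(<><>((p | r) -> ~p) -> <>((p | r) -> ~p)):
1. ~(<><>((p | r) -> ~p) -> <>((p | r) -> ~p)), 0
2. <><>((p | r) -> ~p), 0
3. ~<>((p | r) -> ~p), 0
4. ~((p | r) -> ~p), 0
5. p | r, 0
6. p, 0
7. r, 0
8. <>((p | r) -> ~p), 1
9. ~((p | r) -> ~p), 1
10. p | r, 1
11. p, 1
12. r, 1
13. (p | r) -> ~p, 2
14. ~((p | r) -> ~p), 2
15. p | r, 2
16. p, 2
17. ~(p | r), 2
18. ~p, 2
19. ~r, 2
Accessibility: 0R0, 0R1, 0R2, 1R1, 1R2, 2R2
Branch closes: p and ~p both at 2.
All branches of the negation close; one closing branch shown above.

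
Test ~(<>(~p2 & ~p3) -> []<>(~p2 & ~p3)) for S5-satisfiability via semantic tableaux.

Unsatisfiable (every branch closes)

1. ~(<>(~p2 & ~p3) -> []<>(~p2 & ~p3)), w0
2. <>(~p2 & ~p3), w0
3. ~[]<>(~p2 & ~p3), w0
4. ~p2 & ~p3, w1
5. ~p2, w1
6. ~p3, w1
7. ~<>(~p2 & ~p3), w2
8. ~(~p2 & ~p3), w0
9. ~(~p2 & ~p3), w1
10. ~(~p2 & ~p3), w2
11. p3, w0
12. p3, w1
Accessibility: w0Rw0, w0Rw1, w0Rw2, w1Rw0, w1Rw1, w1Rw2, w2Rw0, w2Rw1, w2Rw2
Branch closes: p3 and ~p3 both at w1.
Every branch closes; the branch above is one of them.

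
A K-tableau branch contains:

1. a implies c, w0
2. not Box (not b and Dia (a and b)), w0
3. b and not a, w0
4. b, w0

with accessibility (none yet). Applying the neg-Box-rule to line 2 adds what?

a fresh world w1 with w0Rw1, and not (not b and Dia (a and b)) at w1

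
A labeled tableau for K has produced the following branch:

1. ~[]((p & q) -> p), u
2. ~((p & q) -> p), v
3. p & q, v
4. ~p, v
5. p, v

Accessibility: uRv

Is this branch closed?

Closed

Both p and ~p appear at v.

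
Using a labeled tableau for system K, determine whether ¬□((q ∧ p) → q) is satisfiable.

Unsatisfiable (every branch closes)

1. ¬□((q ∧ p) → q), u
2. ¬((q ∧ p) → q), v   [¬□-rule on 1: fresh world v, uRv]
3. q ∧ p, v   [¬→-rule on 2]
4. ¬q, v   [¬→-rule on 2]
5. q, v   [∧-rule on 3]
6. p, v   [∧-rule on 3]
Accessibility: uRv
Branch closes: q and ¬q both at v.
(One branch shown.) All branches close.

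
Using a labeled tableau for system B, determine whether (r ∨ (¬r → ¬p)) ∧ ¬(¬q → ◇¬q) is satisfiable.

Unsatisfiable

1. (r ∨ (¬r → ¬p)) ∧ ¬(¬q → ◇¬q), w0
2. r ∨ (¬r → ¬p), w0
3. ¬(¬q → ◇¬q), w0
4. ¬q, w0
5. ¬◇¬q, w0
6. q, w0
Accessibility: w0Rw0
Branch closes: q and ¬q both at w0.
Every branch closes; the branch above is one of them.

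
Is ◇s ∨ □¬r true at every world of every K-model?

Not valid

Tableau for the negation ¬(◇s ∨ □¬r):
1. ¬(◇s ∨ □¬r), w0
2. ¬◇s, w0
3. ¬□¬r, w0
4. r, w1
5. ¬s, w1
Accessibility: w0Rw1
The negation has an open branch (countermodel exists).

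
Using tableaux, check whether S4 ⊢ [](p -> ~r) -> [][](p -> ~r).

Yes, valid

Tableau for the negation ~([](p -> ~r) -> [][](p -> ~r)):
1. ~([](p -> ~r) -> [][](p -> ~r)), w0
2. [](p -> ~r), w0
3. ~[][](p -> ~r), w0
4. p -> ~r, w0
5. ~r, w0
6. ~[](p -> ~r), w1
7. p -> ~r, w1
8. ~r, w1
9. ~(p -> ~r), w2
10. p, w2
11. r, w2
12. p -> ~r, w2
13. ~r, w2
Accessibility: w0Rw0, w0Rw1, w0Rw2, w1Rw1, w1Rw2, w2Rw2
Branch closes: r and ~r both at w2.
Every branch of the negation's tableau closes; the branch above is one of them.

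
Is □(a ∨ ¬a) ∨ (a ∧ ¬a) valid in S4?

Yes, valid

Tableau for the negation ¬(□(a ∨ ¬a) ∨ (a ∧ ¬a)):
1. ¬(□(a ∨ ¬a) ∨ (a ∧ ¬a)), 0
2. ¬□(a ∨ ¬a), 0
3. ¬(a ∧ ¬a), 0
4. a, 0
5. ¬(a ∨ ¬a), 1
6. ¬a, 1
7. a, 1
Accessibility: 0R0, 0R1, 1R1
Branch closes: a and ¬a both at 1.
All branches of the negation close; one closing branch shown above.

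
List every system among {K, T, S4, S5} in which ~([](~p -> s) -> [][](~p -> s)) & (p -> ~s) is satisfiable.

S4-tableau for the formula:
1. ~([](~p -> s) -> [][](~p -> s)) & (p -> ~s), u
2. ~([](~p -> s) -> [][](~p -> s)), u
3. p -> ~s, u
4. [](~p -> s), u
5. ~[][](~p -> s), u
6. ~p -> s, u
7. ~s, u
8. p, u
9. ~[](~p -> s), v
10. ~p -> s, v
11. s, v
12. ~(~p -> s), w
13. ~p, w
14. ~s, w
15. ~p -> s, w
16. s, w
Accessibility: uRu, uRv, uRw, vRv, vRw, wRw
Branch closes: s and ~s both at w.
Every branch closes (one shown): unsatisfiable in S4, hence also in S5 (every S5-frame is an S4-frame).
T-tableau for the formula:
1. ~([](~p -> s) -> [][](~p -> s)) & (p -> ~s), u
2. ~([](~p -> s) -> [][](~p -> s)), u
3. p -> ~s, u
4. [](~p -> s), u
5. ~[][](~p -> s), u
6. ~p -> s, u
7. ~s, u
8. p, u
9. ~[](~p -> s), v
10. ~p -> s, v
11. s, v
12. ~(~p -> s), w
13. ~p, w
14. ~s, w
Accessibility: uRu, uRv, vRv, vRw, wRw
Complete open branch: satisfiable in T, hence also in K (this T-model is also a K-model).

K, T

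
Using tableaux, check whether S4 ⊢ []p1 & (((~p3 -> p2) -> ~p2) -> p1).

Tableau for the negation ~([]p1 & (((~p3 -> p2) -> ~p2) -> p1)):
1. ~([]p1 & (((~p3 -> p2) -> ~p2) -> p1)), 0
2. ~(((~p3 -> p2) -> ~p2) -> p1), 0
3. (~p3 -> p2) -> ~p2, 0
4. ~p1, 0
5. ~p2, 0
Accessibility: 0R0
The negation has an open branch (countermodel exists).

Not valid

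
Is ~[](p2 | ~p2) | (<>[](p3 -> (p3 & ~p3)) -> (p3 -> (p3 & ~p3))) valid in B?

Tableau for the negation ~(~[](p2 | ~p2) | (<>[](p3 -> (p3 & ~p3)) -> (p3 -> (p3 & ~p3)))):
1. ~(~[](p2 | ~p2) | (<>[](p3 -> (p3 & ~p3)) -> (p3 -> (p3 & ~p3)))), 0
2. [](p2 | ~p2), 0   [~|-rule on 1]
3. ~(<>[](p3 -> (p3 & ~p3)) -> (p3 -> (p3 & ~p3))), 0   [~|-rule on 1]
4. <>[](p3 -> (p3 & ~p3)), 0   [~->-rule on 3]
5. ~(p3 -> (p3 & ~p3)), 0   [~->-rule on 3]
6. p3, 0   [~->-rule on 5]
7. ~(p3 & ~p3), 0   [~->-rule on 5]
8. p2 | ~p2, 0   [[]-rule on 2 via 0R0]
9. ~p2, 0   [|-rule on 8 (branches; this branch)]
10. [](p3 -> (p3 & ~p3)), 1   [<>-rule on 4: fresh world 1, 0R1]
11. p2 | ~p2, 1   [[]-rule on 2 via 0R1]
12. p3 -> (p3 & ~p3), 0   [[]-rule on 10 via 1R0]
13. p3 -> (p3 & ~p3), 1   [[]-rule on 10 via 1R1]
14. ~p2, 1   [|-rule on 11 (branches; this branch)]
15. p3 & ~p3, 0   [->-rule on 12 (branches; this branch)]
16. ~p3, 0   [&-rule on 15]
Accessibility: 0R0, 0R1, 1R0, 1R1
Branch closes: p3 and ~p3 both at 0.
Every branch of the negation's tableau closes; the branch above is one of them.

Valid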